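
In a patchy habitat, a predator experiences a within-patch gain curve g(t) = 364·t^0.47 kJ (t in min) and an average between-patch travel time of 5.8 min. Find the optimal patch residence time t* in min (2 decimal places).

5.14 min

Maximise g(t)/(T+t): set derivative to zero → g'(t)(T+t) = g(t).
g'(t) = 0.47·364·t^-0.53. Setting 0.47·364·t^-0.53 = 364·t^0.47/(5.8+t) gives 0.47(5.8+t) = t, so 0.53·t = 0.47×5.8.
t* = 0.47×5.8/0.53 = 5.143 min.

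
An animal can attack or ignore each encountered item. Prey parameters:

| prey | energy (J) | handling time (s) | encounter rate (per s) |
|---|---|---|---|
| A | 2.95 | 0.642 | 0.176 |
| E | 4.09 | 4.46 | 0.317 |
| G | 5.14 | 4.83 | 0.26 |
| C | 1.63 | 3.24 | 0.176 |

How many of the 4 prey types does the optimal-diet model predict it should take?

3

E/h in descending order: A 4.6, G 1.06, E 0.917, C 0.503 J/s. The optimal diet is the largest prefix of this list for which every included type satisfies E_i/h_i > R on the types above it.
Rate on top 1: 0.4665. G: 1.06 > 0.4665 → include.
Rate on top 2: 0.7834. E: 0.917 > 0.7834 → include.
Rate on top 3: 0.8333. C: 0.503 < 0.8333 → exclude; stop.
Optimal diet: A, G, E — 3 of 4 types.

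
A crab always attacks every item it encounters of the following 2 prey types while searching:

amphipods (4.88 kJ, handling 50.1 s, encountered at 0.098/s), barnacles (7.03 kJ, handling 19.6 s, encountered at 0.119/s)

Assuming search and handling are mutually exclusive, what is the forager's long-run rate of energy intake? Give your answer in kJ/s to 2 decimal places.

Energy encountered per unit search time: 0.098×4.88 + 0.119×7.03 = 1.315 kJ/s.
Handling time per unit search time: 0.098×50.1 + 0.119×19.6 = 7.242.
Rate = 1.315/(1 + 7.242) = 0.1595 kJ/s.

0.16 kJ/s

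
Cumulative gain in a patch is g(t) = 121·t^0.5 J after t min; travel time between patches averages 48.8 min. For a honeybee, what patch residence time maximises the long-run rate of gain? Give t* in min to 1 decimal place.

By the marginal value theorem, leave when the instantaneous gain rate g'(t) equals the habitat-wide average g(t)/(T + t).
g'(t) = 0.5·121·t^-0.5. Setting 0.5·121·t^-0.5 = 121·t^0.5/(48.8+t) gives 0.5(48.8+t) = t, so 0.50·t = 0.5×48.8.
t* = 0.5×48.8/0.50 = 48.8 min.

48.8 min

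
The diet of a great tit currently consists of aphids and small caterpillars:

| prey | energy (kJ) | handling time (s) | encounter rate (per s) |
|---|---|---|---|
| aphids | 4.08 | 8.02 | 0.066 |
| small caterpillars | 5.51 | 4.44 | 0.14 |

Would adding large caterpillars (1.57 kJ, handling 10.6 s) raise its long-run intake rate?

Current rate: (0.066×4.08 + 0.14×5.51)/(1 + 0.066×8.02 + 0.14×4.44) = 0.4838 kJ/s.
Profitability of large caterpillars: 1.57/10.6 = 0.1481 kJ/s.
0.1481 < 0.4838, so adding large caterpillars would lower the average — exclude it.

No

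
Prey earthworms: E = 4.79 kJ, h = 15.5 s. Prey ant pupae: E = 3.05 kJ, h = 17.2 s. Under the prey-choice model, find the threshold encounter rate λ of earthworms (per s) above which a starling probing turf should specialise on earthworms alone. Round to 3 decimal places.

The zero-one rule: include ant pupae iff E₂/h₂ > λE₁/(1+λh₁). Equality gives the switch point.
λE₁h₂ = E₂ + λE₂h₁ ⇒ λ = E₂/(E₁h₂ − E₂h₁) = 3.05/(82.39 − 47.27) = 0.08686 per s.

0.087 per s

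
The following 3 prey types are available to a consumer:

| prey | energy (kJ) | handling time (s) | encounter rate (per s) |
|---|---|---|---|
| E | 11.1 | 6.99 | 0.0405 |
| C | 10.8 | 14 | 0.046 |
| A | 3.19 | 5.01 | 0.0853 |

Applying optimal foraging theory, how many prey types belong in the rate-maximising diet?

Profitabilities (E/h, kJ/s): E 1.59, C 0.771, A 0.637. Add prey in this order while the next type's profitability exceeds the intake rate on those already taken.
Rate on top 1: 0.3504. C: 0.771 > 0.3504 → include.
Rate on top 2: 0.4911. A: 0.637 > 0.4911 → include.
Optimal diet: E, C, A — 3 of 3 types.

3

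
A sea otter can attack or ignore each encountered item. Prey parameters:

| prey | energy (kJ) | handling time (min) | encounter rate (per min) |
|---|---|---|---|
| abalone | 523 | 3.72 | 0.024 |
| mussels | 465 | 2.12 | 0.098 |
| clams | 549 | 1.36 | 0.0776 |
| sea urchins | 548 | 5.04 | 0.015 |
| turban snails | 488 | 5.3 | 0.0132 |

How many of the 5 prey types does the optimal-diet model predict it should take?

E/h in descending order: clams 404, mussels 219, abalone 141, sea urchins 109, turban snails 92.1 kJ/min. The optimal diet is the largest prefix of this list for which every included type satisfies E_i/h_i > R on the types above it.
Rate on top 1: 38.54. mussels: 219 > 38.54 → include.
Rate on top 2: 67.14. abalone: 141 > 67.14 → include.
Rate on top 3: 71.81. sea urchins: 109 > 71.81 → include.
Rate on top 4: 73.7. turban snails: 92.1 > 73.7 → include.
Optimal diet: clams, mussels, abalone, sea urchins, turban snails — 5 of 5 types.

5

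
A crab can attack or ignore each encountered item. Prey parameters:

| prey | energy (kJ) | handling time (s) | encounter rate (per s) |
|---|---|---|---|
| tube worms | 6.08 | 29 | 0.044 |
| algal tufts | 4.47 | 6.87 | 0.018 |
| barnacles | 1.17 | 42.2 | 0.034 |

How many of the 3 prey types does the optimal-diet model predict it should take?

2

Profitabilities (E/h, kJ/s): algal tufts 0.651, tube worms 0.21, barnacles 0.0277. Add prey in this order while the next type's profitability exceeds the intake rate on those already taken.
Rate on top 1: 0.07161. tube worms: 0.21 > 0.07161 → include.
Rate on top 2: 0.145. barnacles: 0.0277 < 0.145 → exclude; stop.
Optimal diet: algal tufts, tube worms — 2 of 3 types.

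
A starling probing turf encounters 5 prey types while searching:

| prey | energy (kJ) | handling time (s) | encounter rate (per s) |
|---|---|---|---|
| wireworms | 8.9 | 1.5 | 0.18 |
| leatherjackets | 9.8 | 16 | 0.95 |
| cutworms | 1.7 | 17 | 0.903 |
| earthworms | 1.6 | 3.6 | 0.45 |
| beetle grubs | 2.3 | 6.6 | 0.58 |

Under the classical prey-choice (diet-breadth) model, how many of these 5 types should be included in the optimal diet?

E/h in descending order: wireworms 5.93, leatherjackets 0.613, earthworms 0.444, beetle grubs 0.348, cutworms 0.1 kJ/s. The optimal diet is the largest prefix of this list for which every included type satisfies E_i/h_i > R on the types above it.
Rate on top 1: 1.261. leatherjackets: 0.613 < 1.261 → exclude; stop.
Optimal diet: wireworms — 1 of 5 types.

1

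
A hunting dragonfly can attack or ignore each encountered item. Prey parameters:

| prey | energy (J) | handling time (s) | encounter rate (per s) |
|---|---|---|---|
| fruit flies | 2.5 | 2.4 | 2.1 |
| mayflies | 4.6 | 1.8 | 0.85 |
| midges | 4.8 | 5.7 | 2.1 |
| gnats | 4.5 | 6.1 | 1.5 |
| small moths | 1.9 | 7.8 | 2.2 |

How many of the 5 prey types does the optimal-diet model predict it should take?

Profitabilities (E/h, J/s): mayflies 2.56, fruit flies 1.04, midges 0.842, gnats 0.738, small moths 0.244. Add prey in this order while the next type's profitability exceeds the intake rate on those already taken.
Rate on top 1: 1.545. fruit flies: 1.04 < 1.545 → exclude; stop.
Optimal diet: mayflies — 1 of 5 types.

1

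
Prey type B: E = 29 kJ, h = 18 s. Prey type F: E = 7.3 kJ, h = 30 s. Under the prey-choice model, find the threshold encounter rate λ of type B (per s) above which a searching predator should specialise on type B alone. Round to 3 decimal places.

The zero-one rule: include type F iff E₂/h₂ > λE₁/(1+λh₁). Equality gives the switch point.
λE₁h₂ = E₂ + λE₂h₁ ⇒ λ = E₂/(E₁h₂ − E₂h₁) = 7.3/(870 − 131.4) = 0.009884 per s.

0.010 per s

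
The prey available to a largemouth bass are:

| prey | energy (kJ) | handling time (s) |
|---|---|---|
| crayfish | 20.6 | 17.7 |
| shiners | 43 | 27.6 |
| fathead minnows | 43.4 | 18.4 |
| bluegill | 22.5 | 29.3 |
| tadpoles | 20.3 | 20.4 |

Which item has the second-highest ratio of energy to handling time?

shiners

Profitability E/h (kJ/s): crayfish = 20.6/17.7 = 1.16, shiners = 43/27.6 = 1.56, fathead minnows = 43.4/18.4 = 2.36, bluegill = 22.5/29.3 = 0.768, tadpoles = 20.3/20.4 = 0.995.
Ranked: fathead minnows > shiners > crayfish > tadpoles > bluegill.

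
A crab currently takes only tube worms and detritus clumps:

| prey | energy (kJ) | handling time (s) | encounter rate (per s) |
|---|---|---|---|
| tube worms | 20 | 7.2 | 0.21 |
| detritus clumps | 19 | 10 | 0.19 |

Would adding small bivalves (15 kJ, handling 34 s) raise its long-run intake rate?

Intake rate on the current diet: R = (0.21×20 + 0.19×19) / (1 + 0.21×7.2 + 0.19×10) = 7.81/4.412 = 1.77 kJ/s.
small bivalves: E/h = 15/34 = 0.4412 kJ/s.
Since 0.4412 < R, time spent handling small bivalves is better spent searching.

No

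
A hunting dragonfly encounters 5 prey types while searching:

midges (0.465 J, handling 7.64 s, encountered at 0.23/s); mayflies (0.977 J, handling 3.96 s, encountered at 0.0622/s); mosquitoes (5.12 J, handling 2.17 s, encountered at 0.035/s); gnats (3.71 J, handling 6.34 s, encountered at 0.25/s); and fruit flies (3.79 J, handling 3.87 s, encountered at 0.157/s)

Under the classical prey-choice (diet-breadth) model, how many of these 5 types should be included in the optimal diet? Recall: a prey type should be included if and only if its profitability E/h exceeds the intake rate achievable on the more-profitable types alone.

Rank by E/h (J/s): mosquitoes 2.36, fruit flies 0.979, gnats 0.585, mayflies 0.247, midges 0.0609. Include each in turn until the next type's E/h falls below the running intake rate.
Rate on top 1: 0.1666. fruit flies: 0.979 > 0.1666 → include.
Rate on top 2: 0.4599. gnats: 0.585 > 0.4599 → include.
Rate on top 3: 0.5206. mayflies: 0.247 < 0.5206 → exclude; stop.
Optimal diet: mosquitoes, fruit flies, gnats — 3 of 5 types.

3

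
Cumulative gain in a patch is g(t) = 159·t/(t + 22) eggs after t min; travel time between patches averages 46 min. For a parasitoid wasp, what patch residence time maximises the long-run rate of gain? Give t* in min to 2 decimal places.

Optimal t* satisfies g'(t*) = g(t*)/(T + t*).
g'(t) = 159·22/(t + 22)². Setting 159·22/(t+22)² = 159t/[(t+22)(46+t)] gives 22(46+t) = t(t+22), so t² = 22×46 = 1012.
t* = √1012 = 31.81 min.

31.81 min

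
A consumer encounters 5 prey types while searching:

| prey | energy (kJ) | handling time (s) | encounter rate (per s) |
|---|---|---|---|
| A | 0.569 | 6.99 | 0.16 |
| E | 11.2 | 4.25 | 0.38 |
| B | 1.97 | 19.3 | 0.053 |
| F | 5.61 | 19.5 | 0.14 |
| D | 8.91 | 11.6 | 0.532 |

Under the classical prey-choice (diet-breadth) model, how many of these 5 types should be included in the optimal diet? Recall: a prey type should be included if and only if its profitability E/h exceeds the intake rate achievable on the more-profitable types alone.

E/h in descending order: E 2.64, D 0.768, F 0.288, B 0.102, A 0.0814 kJ/s. The optimal diet is the largest prefix of this list for which every included type satisfies E_i/h_i > R on the types above it.
Rate on top 1: 1.628. D: 0.768 < 1.628 → exclude; stop.
Optimal diet: E — 1 of 5 types.

1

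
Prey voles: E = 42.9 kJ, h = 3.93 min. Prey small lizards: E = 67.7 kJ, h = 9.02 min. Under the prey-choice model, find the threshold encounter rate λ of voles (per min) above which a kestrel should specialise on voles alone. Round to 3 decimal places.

At the threshold, the rate on voles alone equals the profitability of small lizards: λ·42.9/(1 + λ·3.93) = 67.7/9.02 = 7.506.
Rearranging, λ(42.9 − 7.506×3.93) = 7.506, so λ = 7.506/13.4 = 0.56 per min.

0.560 per min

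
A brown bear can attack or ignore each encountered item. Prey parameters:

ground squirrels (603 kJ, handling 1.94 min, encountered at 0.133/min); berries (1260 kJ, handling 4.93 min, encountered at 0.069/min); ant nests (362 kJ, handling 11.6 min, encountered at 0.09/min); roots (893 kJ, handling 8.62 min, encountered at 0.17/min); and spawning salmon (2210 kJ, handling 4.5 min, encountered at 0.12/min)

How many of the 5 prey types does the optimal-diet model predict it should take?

3

Profitabilities (E/h, kJ/min): spawning salmon 491, ground squirrels 311, berries 256, roots 104, ant nests 31.2. Add prey in this order while the next type's profitability exceeds the intake rate on those already taken.
Rate on top 1: 172.2. ground squirrels: 311 > 172.2 → include.
Rate on top 2: 192.1. berries: 256 > 192.1 → include.
Rate on top 3: 202.2. roots: 104 < 202.2 → exclude; stop.
Optimal diet: spawning salmon, ground squirrels, berries — 3 of 5 types.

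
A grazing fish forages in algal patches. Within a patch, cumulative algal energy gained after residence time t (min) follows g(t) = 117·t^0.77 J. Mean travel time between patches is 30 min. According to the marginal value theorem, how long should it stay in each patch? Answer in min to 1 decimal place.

100.4 min

Maximise g(t)/(T+t): set derivative to zero → g'(t)(T+t) = g(t).
g'(t) = 0.77·117·t^-0.23. Setting 0.77·117·t^-0.23 = 117·t^0.77/(30+t) gives 0.77(30+t) = t, so 0.23·t = 0.77×30.
t* = 0.77×30/0.23 = 100.4 min.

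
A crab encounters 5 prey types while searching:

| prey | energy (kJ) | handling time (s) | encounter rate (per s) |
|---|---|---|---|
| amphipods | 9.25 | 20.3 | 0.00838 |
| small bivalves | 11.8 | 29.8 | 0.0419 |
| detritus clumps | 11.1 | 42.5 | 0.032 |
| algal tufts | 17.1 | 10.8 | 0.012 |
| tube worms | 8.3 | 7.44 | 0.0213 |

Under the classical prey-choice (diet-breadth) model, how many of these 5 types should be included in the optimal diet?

E/h in descending order: algal tufts 1.58, tube worms 1.12, amphipods 0.456, small bivalves 0.396, detritus clumps 0.261 kJ/s. The optimal diet is the largest prefix of this list for which every included type satisfies E_i/h_i > R on the types above it.
Rate on top 1: 0.1817. tube worms: 1.12 > 0.1817 → include.
Rate on top 2: 0.2966. amphipods: 0.456 > 0.2966 → include.
Rate on top 3: 0.3151. small bivalves: 0.396 > 0.3151 → include.
Rate on top 4: 0.3524. detritus clumps: 0.261 < 0.3524 → exclude; stop.
Optimal diet: algal tufts, tube worms, amphipods, small bivalves — 4 of 5 types.

4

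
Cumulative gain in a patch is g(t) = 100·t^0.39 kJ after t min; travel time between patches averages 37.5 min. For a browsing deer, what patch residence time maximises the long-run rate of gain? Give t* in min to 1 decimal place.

24.0 min

By the marginal value theorem, leave when the instantaneous gain rate g'(t) equals the habitat-wide average g(t)/(T + t).
g'(t) = 0.39·100·t^-0.61. Setting 0.39·100·t^-0.61 = 100·t^0.39/(37.5+t) gives 0.39(37.5+t) = t, so 0.61·t = 0.39×37.5.
t* = 0.39×37.5/0.61 = 23.98 min.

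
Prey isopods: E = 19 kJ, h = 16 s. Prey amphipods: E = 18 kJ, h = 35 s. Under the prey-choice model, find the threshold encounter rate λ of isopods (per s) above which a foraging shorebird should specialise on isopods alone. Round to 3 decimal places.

At the threshold, the rate on isopods alone equals the profitability of amphipods: λ·19/(1 + λ·16) = 18/35 = 0.5143.
Rearranging, λ(19 − 0.5143×16) = 0.5143, so λ = 0.5143/10.77 = 0.04775 per s.

0.048 per s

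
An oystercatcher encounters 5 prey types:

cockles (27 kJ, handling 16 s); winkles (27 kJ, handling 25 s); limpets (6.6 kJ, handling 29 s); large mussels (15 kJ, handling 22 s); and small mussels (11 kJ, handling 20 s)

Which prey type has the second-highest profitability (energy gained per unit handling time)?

winkles

Profitability E/h (kJ/s): cockles = 27/16 = 1.69, winkles = 27/25 = 1.08, limpets = 6.6/29 = 0.228, large mussels = 15/22 = 0.682, small mussels = 11/20 = 0.55.
Ranked: cockles > winkles > large mussels > small mussels > limpets.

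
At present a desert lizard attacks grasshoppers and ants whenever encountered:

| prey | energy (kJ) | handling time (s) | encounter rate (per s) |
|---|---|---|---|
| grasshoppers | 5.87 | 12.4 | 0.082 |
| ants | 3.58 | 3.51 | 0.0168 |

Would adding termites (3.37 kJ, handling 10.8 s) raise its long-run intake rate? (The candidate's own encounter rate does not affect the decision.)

On grasshoppers and ants alone, R = ΣλE/(1+Σλh) = 0.5415/2.076 = 0.2609 kJ/s.
Profitability of termites: 3.37/10.8 = 0.312 kJ/s.
0.312 > 0.2609, so adding termites raises the average — include it.

Yes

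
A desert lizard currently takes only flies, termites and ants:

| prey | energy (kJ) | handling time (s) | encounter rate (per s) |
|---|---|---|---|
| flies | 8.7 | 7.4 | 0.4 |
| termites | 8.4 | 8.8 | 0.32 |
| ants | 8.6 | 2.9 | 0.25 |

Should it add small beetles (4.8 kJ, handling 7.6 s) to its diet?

Current rate: (0.4×8.7 + 0.32×8.4 + 0.25×8.6)/(1 + 0.4×7.4 + 0.32×8.8 + 0.25×2.9) = 1.109 kJ/s.
small beetles: E/h = 4.8/7.6 = 0.6316 kJ/s.
0.6316 < 1.109, so adding small beetles would lower the average — exclude it.

No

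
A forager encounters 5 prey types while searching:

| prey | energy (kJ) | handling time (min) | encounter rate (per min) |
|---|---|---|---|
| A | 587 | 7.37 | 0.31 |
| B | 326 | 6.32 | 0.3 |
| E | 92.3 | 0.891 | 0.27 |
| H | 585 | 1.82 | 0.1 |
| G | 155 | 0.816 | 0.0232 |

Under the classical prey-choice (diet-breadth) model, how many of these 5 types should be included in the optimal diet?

Rank by E/h (kJ/min): H 321, G 190, E 104, A 79.6, B 51.6. Include each in turn until the next type's E/h falls below the running intake rate.
Rate on top 1: 49.49. G: 190 > 49.49 → include.
Rate on top 2: 51.71. E: 104 > 51.71 → include.
Rate on top 3: 60.37. A: 79.6 > 60.37 → include.
Rate on top 4: 72.19. B: 51.6 < 72.19 → exclude; stop.
Optimal diet: H, G, E, A — 4 of 5 types.

4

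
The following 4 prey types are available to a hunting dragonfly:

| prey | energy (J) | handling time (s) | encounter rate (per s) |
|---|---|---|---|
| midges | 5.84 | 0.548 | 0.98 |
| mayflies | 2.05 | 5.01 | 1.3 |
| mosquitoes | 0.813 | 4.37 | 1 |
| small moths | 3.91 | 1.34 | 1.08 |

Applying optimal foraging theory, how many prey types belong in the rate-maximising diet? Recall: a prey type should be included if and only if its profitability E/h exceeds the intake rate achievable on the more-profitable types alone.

1

Profitabilities (E/h, J/s): midges 10.7, small moths 2.92, mayflies 0.409, mosquitoes 0.186. Add prey in this order while the next type's profitability exceeds the intake rate on those already taken.
Rate on top 1: 3.724. small moths: 2.92 < 3.724 → exclude; stop.
Optimal diet: midges — 1 of 4 types.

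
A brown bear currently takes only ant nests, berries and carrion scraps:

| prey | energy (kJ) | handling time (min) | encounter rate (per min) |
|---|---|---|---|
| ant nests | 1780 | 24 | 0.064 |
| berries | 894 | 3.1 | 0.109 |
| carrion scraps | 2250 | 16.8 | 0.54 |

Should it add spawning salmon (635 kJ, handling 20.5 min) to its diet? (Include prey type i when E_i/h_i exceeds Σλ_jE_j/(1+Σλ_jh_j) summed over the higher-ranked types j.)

Current rate: (0.064×1780 + 0.109×894 + 0.54×2250)/(1 + 0.064×24 + 0.109×3.1 + 0.54×16.8) = 119.4 kJ/min.
Profitability of spawning salmon: 635/20.5 = 30.98 kJ/min.
30.98 < 119.4, so adding spawning salmon would lower the average — exclude it.

No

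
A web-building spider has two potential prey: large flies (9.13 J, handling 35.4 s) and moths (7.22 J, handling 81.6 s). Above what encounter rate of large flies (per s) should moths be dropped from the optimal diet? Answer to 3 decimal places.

The zero-one rule: include moths iff E₂/h₂ > λE₁/(1+λh₁). Equality gives the switch point.
λE₁h₂ = E₂ + λE₂h₁ ⇒ λ = E₂/(E₁h₂ − E₂h₁) = 7.22/(745 − 255.6) = 0.01475 per s.

0.015 per s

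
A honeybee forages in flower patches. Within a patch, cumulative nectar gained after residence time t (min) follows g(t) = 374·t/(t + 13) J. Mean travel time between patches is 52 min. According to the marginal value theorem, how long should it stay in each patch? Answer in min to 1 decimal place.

Maximise g(t)/(T+t): set derivative to zero → g'(t)(T+t) = g(t).
g'(t) = 374·13/(t + 13)². Setting 374·13/(t+13)² = 374t/[(t+13)(52+t)] gives 13(52+t) = t(t+13), so t² = 13×52 = 676.
t* = √676 = 26 min.

26.0 min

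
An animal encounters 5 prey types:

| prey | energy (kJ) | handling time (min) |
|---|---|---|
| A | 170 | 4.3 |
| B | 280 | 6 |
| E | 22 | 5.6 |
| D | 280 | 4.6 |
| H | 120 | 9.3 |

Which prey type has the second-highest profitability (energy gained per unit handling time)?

Profitability E/h (kJ/min): A = 170/4.3 = 39.5, B = 280/6 = 46.7, E = 22/5.6 = 3.93, D = 280/4.6 = 60.9, H = 120/9.3 = 12.9.
Ranked: D > B > A > H > E.

B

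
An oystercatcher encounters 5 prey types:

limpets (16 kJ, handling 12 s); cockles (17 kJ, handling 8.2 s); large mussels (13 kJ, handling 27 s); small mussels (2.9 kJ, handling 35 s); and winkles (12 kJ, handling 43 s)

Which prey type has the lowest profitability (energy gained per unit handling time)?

small mussels

In descending order of E/h:
cockles: 17/8.2 = 2.07 kJ/s
limpets: 16/12 = 1.33 kJ/s
large mussels: 13/27 = 0.481 kJ/s
winkles: 12/43 = 0.279 kJ/s
small mussels: 2.9/35 = 0.0829 kJ/s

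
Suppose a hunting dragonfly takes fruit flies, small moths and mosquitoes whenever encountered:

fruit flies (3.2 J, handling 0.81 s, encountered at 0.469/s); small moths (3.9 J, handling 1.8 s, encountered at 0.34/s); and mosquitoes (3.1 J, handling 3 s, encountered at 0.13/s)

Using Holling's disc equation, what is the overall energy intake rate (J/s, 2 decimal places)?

1.36 J/s

Energy encountered per unit search time: 0.469×3.2 + 0.34×3.9 + 0.13×3.1 = 3.23 J/s.
Handling time per unit search time: 0.469×0.81 + 0.34×1.8 + 0.13×3 = 1.382.
Rate = 3.23/(1 + 1.382) = 1.356 J/s.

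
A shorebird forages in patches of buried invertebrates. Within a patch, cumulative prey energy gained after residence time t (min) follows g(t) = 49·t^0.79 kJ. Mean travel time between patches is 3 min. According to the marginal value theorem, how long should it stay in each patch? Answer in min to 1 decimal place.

11.3 min

By the marginal value theorem, leave when the instantaneous gain rate g'(t) equals the habitat-wide average g(t)/(T + t).
g'(t) = 0.79·49·t^-0.21. Setting 0.79·49·t^-0.21 = 49·t^0.79/(3+t) gives 0.79(3+t) = t, so 0.21·t = 0.79×3.
t* = 0.79×3/0.21 = 11.29 min.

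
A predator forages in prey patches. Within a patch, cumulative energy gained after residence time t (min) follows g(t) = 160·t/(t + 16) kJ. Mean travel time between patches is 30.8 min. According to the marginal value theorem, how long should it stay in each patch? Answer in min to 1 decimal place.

22.2 min

Maximise g(t)/(T+t): set derivative to zero → g'(t)(T+t) = g(t).
g'(t) = 160·16/(t + 16)². Setting 160·16/(t+16)² = 160t/[(t+16)(30.8+t)] gives 16(30.8+t) = t(t+16), so t² = 16×30.8 = 492.8.
t* = √492.8 = 22.2 min.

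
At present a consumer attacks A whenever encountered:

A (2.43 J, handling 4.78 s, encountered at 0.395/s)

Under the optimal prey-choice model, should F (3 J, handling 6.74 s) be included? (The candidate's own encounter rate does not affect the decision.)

Intake rate on the current diet: R = (0.395×2.43) / (1 + 0.395×4.78) = 0.9599/2.888 = 0.3323 J/s.
F: E/h = 3/6.74 = 0.4451 J/s.
0.4451 > 0.3323, so adding F raises the average — include it.

Yes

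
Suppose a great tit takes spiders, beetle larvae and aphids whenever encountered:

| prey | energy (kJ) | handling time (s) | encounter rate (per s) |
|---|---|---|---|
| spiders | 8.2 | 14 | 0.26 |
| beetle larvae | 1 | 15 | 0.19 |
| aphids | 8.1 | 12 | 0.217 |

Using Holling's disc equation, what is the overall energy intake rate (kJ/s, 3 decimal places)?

R = Σλ_iE_i / (1 + Σλ_ih_i)
Numerator: 0.26×8.2 + 0.19×1 + 0.217×8.1 = 4.08
Denominator: 1 + 0.26×14 + 0.19×15 + 0.217×12 = 10.09
R = 4.08/10.09 = 0.4042 kJ/s

0.404 kJ/s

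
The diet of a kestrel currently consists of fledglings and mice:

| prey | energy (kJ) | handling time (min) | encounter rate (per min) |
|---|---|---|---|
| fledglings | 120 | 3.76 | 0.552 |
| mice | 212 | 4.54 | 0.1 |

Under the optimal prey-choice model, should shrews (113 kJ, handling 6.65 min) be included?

No

On fledglings and mice alone, R = ΣλE/(1+Σλh) = 87.44/3.53 = 24.77 kJ/min.
shrews: E/h = 113/6.65 = 16.99 kJ/min.
Since 16.99 < R, time spent handling shrews is better spent searching.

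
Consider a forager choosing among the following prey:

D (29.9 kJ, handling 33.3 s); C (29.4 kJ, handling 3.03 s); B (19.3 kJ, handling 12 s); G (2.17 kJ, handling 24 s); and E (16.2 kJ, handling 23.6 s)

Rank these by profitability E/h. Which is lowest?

In descending order of E/h:
C: 29.4/3.03 = 9.7 kJ/s
B: 19.3/12 = 1.61 kJ/s
D: 29.9/33.3 = 0.898 kJ/s
E: 16.2/23.6 = 0.686 kJ/s
G: 2.17/24 = 0.0904 kJ/s

G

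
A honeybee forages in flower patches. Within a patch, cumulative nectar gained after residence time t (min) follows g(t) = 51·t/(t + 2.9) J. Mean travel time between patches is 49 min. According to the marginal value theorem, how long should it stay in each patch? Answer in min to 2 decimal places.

Maximise g(t)/(T+t): set derivative to zero → g'(t)(T+t) = g(t).
g'(t) = 51·2.9/(t + 2.9)². Setting 51·2.9/(t+2.9)² = 51t/[(t+2.9)(49+t)] gives 2.9(49+t) = t(t+2.9), so t² = 2.9×49 = 142.1.
t* = √142.1 = 11.92 min.

11.92 min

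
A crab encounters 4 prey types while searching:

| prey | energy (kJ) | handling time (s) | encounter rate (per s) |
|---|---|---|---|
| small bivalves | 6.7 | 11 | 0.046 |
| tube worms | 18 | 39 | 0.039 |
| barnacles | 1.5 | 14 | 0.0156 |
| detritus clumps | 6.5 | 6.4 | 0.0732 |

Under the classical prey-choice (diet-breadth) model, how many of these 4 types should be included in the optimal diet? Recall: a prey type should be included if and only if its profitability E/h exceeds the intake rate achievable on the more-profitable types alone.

3

Profitabilities (E/h, kJ/s): detritus clumps 1.02, small bivalves 0.609, tube worms 0.462, barnacles 0.107. Add prey in this order while the next type's profitability exceeds the intake rate on those already taken.
Rate on top 1: 0.324. small bivalves: 0.609 > 0.324 → include.
Rate on top 2: 0.3971. tube worms: 0.462 > 0.3971 → include.
Rate on top 3: 0.4251. barnacles: 0.107 < 0.4251 → exclude; stop.
Optimal diet: detritus clumps, small bivalves, tube worms — 3 of 4 types.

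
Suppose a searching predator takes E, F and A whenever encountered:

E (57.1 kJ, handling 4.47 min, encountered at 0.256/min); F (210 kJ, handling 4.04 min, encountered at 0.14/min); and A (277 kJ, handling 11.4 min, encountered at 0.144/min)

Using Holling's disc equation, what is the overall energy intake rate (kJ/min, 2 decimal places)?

Energy encountered per unit search time: 0.256×57.1 + 0.14×210 + 0.144×277 = 83.91 kJ/min.
Handling time per unit search time: 0.256×4.47 + 0.14×4.04 + 0.144×11.4 = 3.352.
Rate = 83.91/(1 + 3.352) = 19.28 kJ/min.

19.28 kJ/min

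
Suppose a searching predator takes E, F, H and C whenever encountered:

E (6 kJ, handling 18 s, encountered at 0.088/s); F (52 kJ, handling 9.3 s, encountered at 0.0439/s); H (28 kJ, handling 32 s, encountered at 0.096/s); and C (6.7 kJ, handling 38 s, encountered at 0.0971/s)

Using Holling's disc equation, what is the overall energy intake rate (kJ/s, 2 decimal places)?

0.63 kJ/s

R = (0.088×6 + 0.0439×52 + 0.096×28 + 0.0971×6.7) / (1 + 0.088×18 + 0.0439×9.3 + 0.096×32 + 0.0971×38) = 6.149/9.754 = 0.6304 kJ/s.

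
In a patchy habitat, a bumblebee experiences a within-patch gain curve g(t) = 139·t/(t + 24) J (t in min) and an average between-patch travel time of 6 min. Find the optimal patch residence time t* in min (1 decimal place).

12.0 min

Maximise g(t)/(T+t): set derivative to zero → g'(t)(T+t) = g(t).
g'(t) = 139·24/(t + 24)². Setting 139·24/(t+24)² = 139t/[(t+24)(6+t)] gives 24(6+t) = t(t+24), so t² = 24×6 = 144.
t* = √144 = 12 min.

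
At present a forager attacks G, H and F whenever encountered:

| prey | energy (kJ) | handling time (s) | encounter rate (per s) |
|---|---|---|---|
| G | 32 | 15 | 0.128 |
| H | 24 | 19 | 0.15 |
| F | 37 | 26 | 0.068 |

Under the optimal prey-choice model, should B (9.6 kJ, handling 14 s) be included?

On G, H and F alone, R = ΣλE/(1+Σλh) = 10.21/7.538 = 1.355 kJ/s.
Profitability of B: 9.6/14 = 0.6857 kJ/s.
0.6857 < 1.355, so adding B would lower the average — exclude it.

No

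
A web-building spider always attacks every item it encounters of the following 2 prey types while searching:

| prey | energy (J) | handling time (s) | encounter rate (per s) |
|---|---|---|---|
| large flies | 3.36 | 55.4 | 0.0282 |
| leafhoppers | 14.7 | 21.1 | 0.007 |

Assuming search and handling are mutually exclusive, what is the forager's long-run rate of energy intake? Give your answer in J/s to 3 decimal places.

0.073 J/s

R = (0.0282×3.36 + 0.007×14.7) / (1 + 0.0282×55.4 + 0.007×21.1) = 0.1977/2.71 = 0.07293 J/s.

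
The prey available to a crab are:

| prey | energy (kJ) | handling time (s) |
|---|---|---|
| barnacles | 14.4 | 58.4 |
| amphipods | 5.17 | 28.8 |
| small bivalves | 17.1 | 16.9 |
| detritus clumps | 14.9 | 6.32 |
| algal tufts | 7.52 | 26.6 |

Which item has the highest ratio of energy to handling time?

detritus clumps

Profitability E/h (kJ/s): barnacles = 14.4/58.4 = 0.247, amphipods = 5.17/28.8 = 0.18, small bivalves = 17.1/16.9 = 1.01, detritus clumps = 14.9/6.32 = 2.36, algal tufts = 7.52/26.6 = 0.283.
Ranked: detritus clumps > small bivalves > algal tufts > barnacles > amphipods.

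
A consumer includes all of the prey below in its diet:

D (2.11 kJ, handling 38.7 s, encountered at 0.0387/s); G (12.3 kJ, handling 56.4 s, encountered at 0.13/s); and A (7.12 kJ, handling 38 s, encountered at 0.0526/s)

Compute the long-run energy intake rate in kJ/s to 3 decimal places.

0.174 kJ/s

R = Σλ_iE_i / (1 + Σλ_ih_i)
Numerator: 0.0387×2.11 + 0.13×12.3 + 0.0526×7.12 = 2.055
Denominator: 1 + 0.0387×38.7 + 0.13×56.4 + 0.0526×38 = 11.83
R = 2.055/11.83 = 0.1737 kJ/s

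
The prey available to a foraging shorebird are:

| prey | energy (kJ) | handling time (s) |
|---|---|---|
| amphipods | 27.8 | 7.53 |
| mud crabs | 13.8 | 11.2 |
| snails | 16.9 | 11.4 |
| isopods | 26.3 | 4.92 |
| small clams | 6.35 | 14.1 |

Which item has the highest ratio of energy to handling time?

Profitability E/h (kJ/s): amphipods = 27.8/7.53 = 3.69, mud crabs = 13.8/11.2 = 1.23, snails = 16.9/11.4 = 1.48, isopods = 26.3/4.92 = 5.35, small clams = 6.35/14.1 = 0.45.
Ranked: isopods > amphipods > snails > mud crabs > small clams.

isopods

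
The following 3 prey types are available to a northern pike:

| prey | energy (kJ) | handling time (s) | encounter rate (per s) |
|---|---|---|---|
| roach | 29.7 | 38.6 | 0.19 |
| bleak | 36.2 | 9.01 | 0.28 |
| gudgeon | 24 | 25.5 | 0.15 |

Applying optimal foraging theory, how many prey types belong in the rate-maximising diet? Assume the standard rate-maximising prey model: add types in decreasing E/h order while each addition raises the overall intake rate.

1

Profitabilities (E/h, kJ/s): bleak 4.02, gudgeon 0.941, roach 0.769. Add prey in this order while the next type's profitability exceeds the intake rate on those already taken.
Rate on top 1: 2.877. gudgeon: 0.941 < 2.877 → exclude; stop.
Optimal diet: bleak — 1 of 3 types.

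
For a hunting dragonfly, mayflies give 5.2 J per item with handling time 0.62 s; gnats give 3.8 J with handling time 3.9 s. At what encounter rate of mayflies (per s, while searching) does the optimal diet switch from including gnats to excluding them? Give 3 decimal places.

0.212 per s

At the threshold, the rate on mayflies alone equals the profitability of gnats: λ·5.2/(1 + λ·0.62) = 3.8/3.9 = 0.9744.
Rearranging, λ(5.2 − 0.9744×0.62) = 0.9744, so λ = 0.9744/4.596 = 0.212 per s.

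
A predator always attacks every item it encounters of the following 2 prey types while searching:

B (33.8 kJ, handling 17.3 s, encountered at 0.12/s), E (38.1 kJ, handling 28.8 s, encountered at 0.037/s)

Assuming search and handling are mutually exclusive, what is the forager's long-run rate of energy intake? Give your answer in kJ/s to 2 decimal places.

1.32 kJ/s

R = Σλ_iE_i / (1 + Σλ_ih_i)
Numerator: 0.12×33.8 + 0.037×38.1 = 5.466
Denominator: 1 + 0.12×17.3 + 0.037×28.8 = 4.142
R = 5.466/4.142 = 1.32 kJ/s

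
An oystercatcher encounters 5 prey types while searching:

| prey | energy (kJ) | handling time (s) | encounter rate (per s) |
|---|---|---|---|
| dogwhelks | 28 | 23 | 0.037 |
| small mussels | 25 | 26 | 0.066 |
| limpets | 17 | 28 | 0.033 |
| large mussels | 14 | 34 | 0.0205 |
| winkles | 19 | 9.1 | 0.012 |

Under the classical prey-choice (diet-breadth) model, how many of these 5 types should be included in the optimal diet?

3

Profitabilities (E/h, kJ/s): winkles 2.09, dogwhelks 1.22, small mussels 0.962, limpets 0.607, large mussels 0.412. Add prey in this order while the next type's profitability exceeds the intake rate on those already taken.
Rate on top 1: 0.2056. dogwhelks: 1.22 > 0.2056 → include.
Rate on top 2: 0.6448. small mussels: 0.962 > 0.6448 → include.
Rate on top 3: 0.7927. limpets: 0.607 < 0.7927 → exclude; stop.
Optimal diet: winkles, dogwhelks, small mussels — 3 of 5 types.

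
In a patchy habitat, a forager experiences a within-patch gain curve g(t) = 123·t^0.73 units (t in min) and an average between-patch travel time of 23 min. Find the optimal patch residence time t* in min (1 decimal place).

62.2 min

Maximise g(t)/(T+t): set derivative to zero → g'(t)(T+t) = g(t).
g'(t) = 0.73·123·t^-0.27. Setting 0.73·123·t^-0.27 = 123·t^0.73/(23+t) gives 0.73(23+t) = t, so 0.27·t = 0.73×23.
t* = 0.73×23/0.27 = 62.19 min.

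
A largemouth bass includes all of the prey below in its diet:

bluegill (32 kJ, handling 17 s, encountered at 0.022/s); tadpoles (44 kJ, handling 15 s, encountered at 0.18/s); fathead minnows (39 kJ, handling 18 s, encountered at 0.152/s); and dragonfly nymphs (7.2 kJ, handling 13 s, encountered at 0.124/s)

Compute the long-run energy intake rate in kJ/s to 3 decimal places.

Energy encountered per unit search time: 0.022×32 + 0.18×44 + 0.152×39 + 0.124×7.2 = 15.44 kJ/s.
Handling time per unit search time: 0.022×17 + 0.18×15 + 0.152×18 + 0.124×13 = 7.422.
Rate = 15.44/(1 + 7.422) = 1.834 kJ/s.

1.834 kJ/s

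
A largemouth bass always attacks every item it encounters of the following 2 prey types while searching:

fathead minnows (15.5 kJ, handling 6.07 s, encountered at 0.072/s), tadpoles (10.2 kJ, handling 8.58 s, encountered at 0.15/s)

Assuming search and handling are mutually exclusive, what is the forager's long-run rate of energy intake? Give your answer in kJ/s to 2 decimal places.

0.97 kJ/s

Energy encountered per unit search time: 0.072×15.5 + 0.15×10.2 = 2.646 kJ/s.
Handling time per unit search time: 0.072×6.07 + 0.15×8.58 = 1.724.
Rate = 2.646/(1 + 1.724) = 0.9714 kJ/s.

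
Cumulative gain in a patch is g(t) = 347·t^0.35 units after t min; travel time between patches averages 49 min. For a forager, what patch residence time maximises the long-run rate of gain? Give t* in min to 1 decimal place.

26.4 min

Maximise g(t)/(T+t): set derivative to zero → g'(t)(T+t) = g(t).
g'(t) = 0.35·347·t^-0.65. Setting 0.35·347·t^-0.65 = 347·t^0.35/(49+t) gives 0.35(49+t) = t, so 0.65·t = 0.35×49.
t* = 0.35×49/0.65 = 26.38 min.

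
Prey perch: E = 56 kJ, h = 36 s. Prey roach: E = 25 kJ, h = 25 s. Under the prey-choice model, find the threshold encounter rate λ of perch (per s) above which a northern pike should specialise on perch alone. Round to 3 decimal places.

0.050 per s

Drop roach once their profitability E₂/h₂ falls below the rate achievable on perch alone: E₂/h₂ = λE₁/(1 + λh₁).
Solve for λ: λE₁h₂ = E₂(1 + λh₁) → λ(E₁h₂ − E₂h₁) = E₂ → λ = E₂/(E₁h₂ − E₂h₁).
λ = 25/(56×25 − 25×36) = 25/500 = 0.05 per s.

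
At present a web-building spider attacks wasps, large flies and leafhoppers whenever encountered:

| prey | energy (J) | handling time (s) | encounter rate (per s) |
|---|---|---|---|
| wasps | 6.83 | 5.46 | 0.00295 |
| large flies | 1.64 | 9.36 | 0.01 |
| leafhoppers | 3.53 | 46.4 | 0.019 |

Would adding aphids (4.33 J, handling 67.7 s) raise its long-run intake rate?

Intake rate on the current diet: R = (0.00295×6.83 + 0.01×1.64 + 0.019×3.53) / (1 + 0.00295×5.46 + 0.01×9.36 + 0.019×46.4) = 0.1036/1.991 = 0.05204 J/s.
Profitability of aphids: 4.33/67.7 = 0.06396 J/s.
0.06396 > 0.05204, so adding aphids raises the average — include it.

Yes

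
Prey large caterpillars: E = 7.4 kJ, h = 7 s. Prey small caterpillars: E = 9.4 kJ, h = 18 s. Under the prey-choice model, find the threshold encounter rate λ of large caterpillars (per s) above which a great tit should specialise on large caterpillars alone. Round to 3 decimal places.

0.139 per s

At the threshold, the rate on large caterpillars alone equals the profitability of small caterpillars: λ·7.4/(1 + λ·7) = 9.4/18 = 0.5222.
Rearranging, λ(7.4 − 0.5222×7) = 0.5222, so λ = 0.5222/3.744 = 0.1395 per s.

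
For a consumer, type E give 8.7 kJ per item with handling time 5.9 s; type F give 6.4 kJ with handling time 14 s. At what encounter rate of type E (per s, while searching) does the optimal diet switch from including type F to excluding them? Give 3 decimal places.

At the threshold, the rate on type E alone equals the profitability of type F: λ·8.7/(1 + λ·5.9) = 6.4/14 = 0.4571.
Rearranging, λ(8.7 − 0.4571×5.9) = 0.4571, so λ = 0.4571/6.003 = 0.07615 per s.

0.076 per s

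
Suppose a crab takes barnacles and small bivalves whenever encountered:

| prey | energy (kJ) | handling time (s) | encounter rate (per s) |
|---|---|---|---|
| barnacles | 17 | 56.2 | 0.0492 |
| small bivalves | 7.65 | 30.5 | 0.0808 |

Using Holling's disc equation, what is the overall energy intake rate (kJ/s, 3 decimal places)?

0.233 kJ/s

R = (0.0492×17 + 0.0808×7.65) / (1 + 0.0492×56.2 + 0.0808×30.5) = 1.455/6.229 = 0.2335 kJ/s.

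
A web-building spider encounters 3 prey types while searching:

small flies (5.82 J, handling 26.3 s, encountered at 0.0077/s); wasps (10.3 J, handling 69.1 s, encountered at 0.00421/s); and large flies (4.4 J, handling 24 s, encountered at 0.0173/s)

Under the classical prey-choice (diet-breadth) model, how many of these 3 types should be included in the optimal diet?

3

Rank by E/h (J/s): small flies 0.221, large flies 0.183, wasps 0.149. Include each in turn until the next type's E/h falls below the running intake rate.
Rate on top 1: 0.03727. large flies: 0.183 > 0.03727 → include.
Rate on top 2: 0.07476. wasps: 0.149 > 0.07476 → include.
Optimal diet: small flies, large flies, wasps — 3 of 3 types.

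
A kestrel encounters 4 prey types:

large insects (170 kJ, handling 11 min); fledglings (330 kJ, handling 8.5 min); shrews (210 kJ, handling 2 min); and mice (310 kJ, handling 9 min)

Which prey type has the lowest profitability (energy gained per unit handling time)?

In descending order of E/h:
shrews: 210/2 = 105 kJ/min
fledglings: 330/8.5 = 38.8 kJ/min
mice: 310/9 = 34.4 kJ/min
large insects: 170/11 = 15.5 kJ/min

large insects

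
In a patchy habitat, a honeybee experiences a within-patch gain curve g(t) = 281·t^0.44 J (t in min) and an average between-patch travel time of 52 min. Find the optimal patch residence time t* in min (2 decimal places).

40.86 min

Maximise g(t)/(T+t): set derivative to zero → g'(t)(T+t) = g(t).
g'(t) = 0.44·281·t^-0.56. Setting 0.44·281·t^-0.56 = 281·t^0.44/(52+t) gives 0.44(52+t) = t, so 0.56·t = 0.44×52.
t* = 0.44×52/0.56 = 40.86 min.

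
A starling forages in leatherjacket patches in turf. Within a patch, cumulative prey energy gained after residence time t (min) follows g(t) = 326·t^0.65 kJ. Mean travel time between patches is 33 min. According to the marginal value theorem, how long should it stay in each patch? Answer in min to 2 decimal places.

Optimal t* satisfies g'(t*) = g(t*)/(T + t*).
g'(t) = 0.65·326·t^-0.35. Setting 0.65·326·t^-0.35 = 326·t^0.65/(33+t) gives 0.65(33+t) = t, so 0.35·t = 0.65×33.
t* = 0.65×33/0.35 = 61.29 min.

61.29 min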